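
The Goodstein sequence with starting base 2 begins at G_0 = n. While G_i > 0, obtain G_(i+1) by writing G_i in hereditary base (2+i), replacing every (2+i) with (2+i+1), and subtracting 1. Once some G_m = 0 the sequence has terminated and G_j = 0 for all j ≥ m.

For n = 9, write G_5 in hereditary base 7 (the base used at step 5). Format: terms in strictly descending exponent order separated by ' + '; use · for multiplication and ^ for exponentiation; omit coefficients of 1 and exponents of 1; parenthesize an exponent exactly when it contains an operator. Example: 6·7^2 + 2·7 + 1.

G_0 = 9. HB_2(9) = 2^(2 + 1) + 1. Bump = 82. G_1 = 81.
G_1 = 81. HB_3(81) = 3^(3 + 1). Bump = 1024. G_2 = 1023.
G_2 = 1023. HB_4(1023) = 3·4^4 + 3·4^3 + 3·4^2 + 3·4 + 3. Bump = 9843. G_3 = 9842.
G_3 = 9842. HB_5(9842) = 3·5^5 + 3·5^3 + 3·5^2 + 3·5 + 2. Bump = 140744. G_4 = 140743.
G_4 = 140743. HB_6(140743) = 3·6^6 + 3·6^3 + 3·6^2 + 3·6 + 1. Bump = 2471827. G_5 = 2471826.

3·7^7 + 3·7^3 + 3·7^2 + 3·7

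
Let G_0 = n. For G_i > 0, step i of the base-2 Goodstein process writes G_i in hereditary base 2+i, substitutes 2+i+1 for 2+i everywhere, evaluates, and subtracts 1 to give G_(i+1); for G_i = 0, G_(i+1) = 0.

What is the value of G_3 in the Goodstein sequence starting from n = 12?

12 —HB2→ 2^(2 + 1) + 2^2 —bump→ 3^(3 + 1) + 3^3 = 108 —(−1)→ 107
107 —HB3→ 3^(3 + 1) + 2·3^2 + 2·3 + 2 —bump→ 4^(4 + 1) + 2·4^2 + 2·4 + 2 = 1066 —(−1)→ 1065
1065 —HB4→ 4^(4 + 1) + 2·4^2 + 2·4 + 1 —bump→ 5^(5 + 1) + 2·5^2 + 2·5 + 1 = 15686 —(−1)→ 15685
15685 —HB5→ 5^(5 + 1) + 2·5^2 + 2·5 —bump→ 6^(6 + 1) + 2·6^2 + 2·6 = 280020 —(−1)→ 280019

15685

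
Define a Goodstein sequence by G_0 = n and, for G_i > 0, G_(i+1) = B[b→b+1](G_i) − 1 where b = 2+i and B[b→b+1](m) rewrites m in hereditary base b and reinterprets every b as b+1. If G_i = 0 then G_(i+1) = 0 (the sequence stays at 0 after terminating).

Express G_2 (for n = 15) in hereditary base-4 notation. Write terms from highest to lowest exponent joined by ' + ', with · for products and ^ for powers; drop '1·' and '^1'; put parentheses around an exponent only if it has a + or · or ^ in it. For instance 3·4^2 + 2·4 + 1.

4^(4 + 1) + 4^4 + 3

G_0 = 15. HB_2(15) = 2^(2 + 1) + 2^2 + 2 + 1. Bump = 112. G_1 = 111.
G_1 = 111. HB_3(111) = 3^(3 + 1) + 3^3 + 3. Bump = 1284. G_2 = 1283.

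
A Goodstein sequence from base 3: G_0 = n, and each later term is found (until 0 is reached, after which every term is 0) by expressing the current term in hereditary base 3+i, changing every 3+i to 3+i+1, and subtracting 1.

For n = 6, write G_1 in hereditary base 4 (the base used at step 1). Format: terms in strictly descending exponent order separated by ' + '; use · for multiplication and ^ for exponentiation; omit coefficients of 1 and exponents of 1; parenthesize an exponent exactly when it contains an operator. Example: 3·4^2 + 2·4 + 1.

step 0: 6 = 2·3; sub 4 for 3: 2·4; = 8; G_1 = 8−1 = 7
step 1: 7 = 4 + 3; sub 5 for 4: 5 + 3; = 8; G_2 = 8−1 = 7

4 + 3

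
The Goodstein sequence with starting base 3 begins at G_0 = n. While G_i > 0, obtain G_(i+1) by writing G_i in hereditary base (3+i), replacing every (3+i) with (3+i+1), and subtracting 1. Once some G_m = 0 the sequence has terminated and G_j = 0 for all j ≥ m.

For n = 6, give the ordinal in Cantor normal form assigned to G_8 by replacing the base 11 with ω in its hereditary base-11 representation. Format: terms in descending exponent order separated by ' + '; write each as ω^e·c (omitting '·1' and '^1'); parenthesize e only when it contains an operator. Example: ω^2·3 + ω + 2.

4

(0) 6|_3 = 2·3 ↦ 2·4|_4 = 8 ⇒ 7
(1) 7|_4 = 4 + 3 ↦ 5 + 3|_5 = 8 ⇒ 7
(2) 7|_5 = 5 + 2 ↦ 6 + 2|_6 = 8 ⇒ 7
(3) 7|_6 = 6 + 1 ↦ 7 + 1|_7 = 8 ⇒ 7
(4) 7|_7 = 7 ↦ 8|_8 = 8 ⇒ 7
(5) 7|_8 = 7 ↦ 7|_9 = 7 ⇒ 6
(6) 6|_9 = 6 ↦ 6|_10 = 6 ⇒ 5
(7) 5|_10 = 5 ↦ 5|_11 = 5 ⇒ 4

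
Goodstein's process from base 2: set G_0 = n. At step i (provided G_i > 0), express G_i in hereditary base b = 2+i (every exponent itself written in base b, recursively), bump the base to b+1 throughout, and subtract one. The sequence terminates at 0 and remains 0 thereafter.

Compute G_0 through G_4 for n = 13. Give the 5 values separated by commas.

G_0 = 13. HB_2(13) = 2^(2 + 1) + 2^2 + 1. Bump = 109. G_1 = 108.
G_1 = 108. HB_3(108) = 3^(3 + 1) + 3^3. Bump = 1280. G_2 = 1279.
G_2 = 1279. HB_4(1279) = 4^(4 + 1) + 3·4^3 + 3·4^2 + 3·4 + 3. Bump = 16093. G_3 = 16092.
G_3 = 16092. HB_5(16092) = 5^(5 + 1) + 3·5^3 + 3·5^2 + 3·5 + 2. Bump = 280712. G_4 = 280711.

13, 108, 1279, 16092, 280711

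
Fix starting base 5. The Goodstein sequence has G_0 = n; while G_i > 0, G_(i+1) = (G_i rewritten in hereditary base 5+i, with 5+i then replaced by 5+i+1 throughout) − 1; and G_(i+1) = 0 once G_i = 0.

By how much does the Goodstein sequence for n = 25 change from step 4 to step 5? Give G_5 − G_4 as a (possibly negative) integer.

[0] 25 ≡ 5^2 (base 5). Lift 6: 36. −1: 35.
[1] 35 ≡ 5·6 + 5 (base 6). Lift 7: 40. −1: 39.
[2] 39 ≡ 5·7 + 4 (base 7). Lift 8: 44. −1: 43.
[3] 43 ≡ 5·8 + 3 (base 8). Lift 9: 48. −1: 47.
[4] 47 ≡ 5·9 + 2 (base 9). Lift 10: 52. −1: 51.

4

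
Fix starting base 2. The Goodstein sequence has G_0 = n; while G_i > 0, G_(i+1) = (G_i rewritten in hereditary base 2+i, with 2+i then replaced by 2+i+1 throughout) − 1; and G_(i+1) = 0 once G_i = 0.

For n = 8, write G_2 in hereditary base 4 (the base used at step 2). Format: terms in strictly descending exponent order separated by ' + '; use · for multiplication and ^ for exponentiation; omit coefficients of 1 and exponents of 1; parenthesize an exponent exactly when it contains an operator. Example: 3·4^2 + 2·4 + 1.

G_0 = 8. HB_2(8) = 2^(2 + 1). Bump = 81. G_1 = 80.
G_1 = 80. HB_3(80) = 2·3^3 + 2·3^2 + 2·3 + 2. Bump = 554. G_2 = 553.
G_2 = 553. HB_4(553) = 2·4^4 + 2·4^2 + 2·4 + 1. Bump = 6311. G_3 = 6310.

2·4^4 + 2·4^2 + 2·4 + 1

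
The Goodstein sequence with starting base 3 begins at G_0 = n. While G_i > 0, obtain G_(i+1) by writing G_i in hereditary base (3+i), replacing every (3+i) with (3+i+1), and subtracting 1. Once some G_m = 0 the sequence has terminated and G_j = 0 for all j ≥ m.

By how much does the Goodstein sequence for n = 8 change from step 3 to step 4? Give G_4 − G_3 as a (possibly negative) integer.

0

(0) 8|_3 = 2·3 + 2 ↦ 2·4 + 2|_4 = 10 ⇒ 9
(1) 9|_4 = 2·4 + 1 ↦ 2·5 + 1|_5 = 11 ⇒ 10
(2) 10|_5 = 2·5 ↦ 2·6|_6 = 12 ⇒ 11
(3) 11|_6 = 6 + 5 ↦ 7 + 5|_7 = 12 ⇒ 11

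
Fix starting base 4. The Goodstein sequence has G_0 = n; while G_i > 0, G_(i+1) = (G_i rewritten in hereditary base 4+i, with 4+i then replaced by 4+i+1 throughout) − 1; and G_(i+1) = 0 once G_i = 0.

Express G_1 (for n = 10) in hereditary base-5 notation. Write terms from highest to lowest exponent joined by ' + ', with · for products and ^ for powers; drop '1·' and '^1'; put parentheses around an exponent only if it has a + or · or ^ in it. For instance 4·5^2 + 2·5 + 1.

G_0=10  [base 4] 2·4 + 2  →[4↦5]→  2·5 + 2 = 12  −1 ⇒ G_1=11
G_1=11  [base 5] 2·5 + 1  →[5↦6]→  2·6 + 1 = 13  −1 ⇒ G_2=12

2·5 + 1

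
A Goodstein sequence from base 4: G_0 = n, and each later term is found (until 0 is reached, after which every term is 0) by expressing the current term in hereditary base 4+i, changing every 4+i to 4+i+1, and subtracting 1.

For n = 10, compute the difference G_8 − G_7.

i=0: 10 = 2·4 + 2 (b=4); 4→5: 2·5 + 2 = 12; 12−1 = 11
i=1: 11 = 2·5 + 1 (b=5); 5→6: 2·6 + 1 = 13; 13−1 = 12
i=2: 12 = 2·6 (b=6); 6→7: 2·7 = 14; 14−1 = 13
i=3: 13 = 7 + 6 (b=7); 7→8: 8 + 6 = 14; 14−1 = 13
i=4: 13 = 8 + 5 (b=8); 8→9: 9 + 5 = 14; 14−1 = 13
i=5: 13 = 9 + 4 (b=9); 9→10: 10 + 4 = 14; 14−1 = 13
i=6: 13 = 10 + 3 (b=10); 10→11: 11 + 3 = 14; 14−1 = 13
i=7: 13 = 11 + 2 (b=11); 11→12: 12 + 2 = 14; 14−1 = 13

0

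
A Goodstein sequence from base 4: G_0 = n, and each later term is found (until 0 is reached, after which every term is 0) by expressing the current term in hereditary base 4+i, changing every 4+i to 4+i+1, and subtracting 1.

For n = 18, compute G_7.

G_0 = 18. HB_4(18) = 4^2 + 2. Bump = 27. G_1 = 26.
G_1 = 26. HB_5(26) = 5^2 + 1. Bump = 37. G_2 = 36.
G_2 = 36. HB_6(36) = 6^2. Bump = 49. G_3 = 48.
G_3 = 48. HB_7(48) = 6·7 + 6. Bump = 54. G_4 = 53.
G_4 = 53. HB_8(53) = 6·8 + 5. Bump = 59. G_5 = 58.
G_5 = 58. HB_9(58) = 6·9 + 4. Bump = 64. G_6 = 63.
G_6 = 63. HB_10(63) = 6·10 + 3. Bump = 69. G_7 = 68.
G_7 = 68. HB_11(68) = 6·11 + 2. Bump = 74. G_8 = 73.

68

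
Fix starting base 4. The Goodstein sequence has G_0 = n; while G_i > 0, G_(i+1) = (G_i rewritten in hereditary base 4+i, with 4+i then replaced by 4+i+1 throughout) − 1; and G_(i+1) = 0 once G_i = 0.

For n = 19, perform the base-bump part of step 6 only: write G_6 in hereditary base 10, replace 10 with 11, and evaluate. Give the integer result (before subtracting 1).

82

19 —HB4→ 4^2 + 3 —bump→ 5^2 + 3 = 28 —(−1)→ 27
27 —HB5→ 5^2 + 2 —bump→ 6^2 + 2 = 38 —(−1)→ 37
37 —HB6→ 6^2 + 1 —bump→ 7^2 + 1 = 50 —(−1)→ 49
49 —HB7→ 7^2 —bump→ 8^2 = 64 —(−1)→ 63
63 —HB8→ 7·8 + 7 —bump→ 7·9 + 7 = 70 —(−1)→ 69
69 —HB9→ 7·9 + 6 —bump→ 7·10 + 6 = 76 —(−1)→ 75
75 —HB10→ 7·10 + 5 —bump→ 7·11 + 5 = 82 —(−1)→ 81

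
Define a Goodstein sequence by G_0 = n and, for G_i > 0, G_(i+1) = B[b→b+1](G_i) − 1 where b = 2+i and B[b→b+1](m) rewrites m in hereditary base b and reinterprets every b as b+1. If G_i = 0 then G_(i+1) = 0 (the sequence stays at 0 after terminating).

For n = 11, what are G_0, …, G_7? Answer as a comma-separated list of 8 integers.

11, 84, 1027, 15627, 279937, 5764801, 134217727, 2749609302

[0] 11 ≡ 2^(2 + 1) + 2 + 1 (base 2). Lift 3: 85. −1: 84.
[1] 84 ≡ 3^(3 + 1) + 3 (base 3). Lift 4: 1028. −1: 1027.
[2] 1027 ≡ 4^(4 + 1) + 3 (base 4). Lift 5: 15628. −1: 15627.
[3] 15627 ≡ 5^(5 + 1) + 2 (base 5). Lift 6: 279938. −1: 279937.
[4] 279937 ≡ 6^(6 + 1) + 1 (base 6). Lift 7: 5764802. −1: 5764801.
[5] 5764801 ≡ 7^(7 + 1) (base 7). Lift 8: 134217728. −1: 134217727.
[6] 134217727 ≡ 7·8^8 + 7·8^7 + 7·8^6 + 7·8^5 + 7·8^4 + 7·8^3 + 7·8^2 + 7·8 + 7 (base 8). Lift 9: 2749609303. −1: 2749609302.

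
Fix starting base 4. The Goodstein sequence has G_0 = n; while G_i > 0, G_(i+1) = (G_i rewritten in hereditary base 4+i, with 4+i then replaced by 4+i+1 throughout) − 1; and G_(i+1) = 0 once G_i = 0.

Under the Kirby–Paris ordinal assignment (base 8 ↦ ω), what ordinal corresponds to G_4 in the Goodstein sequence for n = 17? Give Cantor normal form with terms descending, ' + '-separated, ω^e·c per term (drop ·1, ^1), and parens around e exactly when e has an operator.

i=0: 17 = 4^2 + 1 (b=4); 4→5: 5^2 + 1 = 26; 26−1 = 25
i=1: 25 = 5^2 (b=5); 5→6: 6^2 = 36; 36−1 = 35
i=2: 35 = 5·6 + 5 (b=6); 6→7: 5·7 + 5 = 40; 40−1 = 39
i=3: 39 = 5·7 + 4 (b=7); 7→8: 5·8 + 4 = 44; 44−1 = 43
i=4: 43 = 5·8 + 3 (b=8); 8→9: 5·9 + 3 = 48; 48−1 = 47

ω·5 + 3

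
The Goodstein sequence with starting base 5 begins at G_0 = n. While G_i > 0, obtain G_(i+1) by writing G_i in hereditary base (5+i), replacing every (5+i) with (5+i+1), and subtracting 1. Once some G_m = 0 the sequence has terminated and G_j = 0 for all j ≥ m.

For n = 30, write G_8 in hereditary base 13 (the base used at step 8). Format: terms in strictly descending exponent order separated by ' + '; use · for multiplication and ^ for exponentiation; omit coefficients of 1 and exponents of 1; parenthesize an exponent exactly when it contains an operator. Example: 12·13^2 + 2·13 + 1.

G_0=30  [base 5] 5^2 + 5  →[5↦6]→  6^2 + 6 = 42  −1 ⇒ G_1=41
G_1=41  [base 6] 6^2 + 5  →[6↦7]→  7^2 + 5 = 54  −1 ⇒ G_2=53
G_2=53  [base 7] 7^2 + 4  →[7↦8]→  8^2 + 4 = 68  −1 ⇒ G_3=67
G_3=67  [base 8] 8^2 + 3  →[8↦9]→  9^2 + 3 = 84  −1 ⇒ G_4=83
G_4=83  [base 9] 9^2 + 2  →[9↦10]→  10^2 + 2 = 102  −1 ⇒ G_5=101
G_5=101  [base 10] 10^2 + 1  →[10↦11]→  11^2 + 1 = 122  −1 ⇒ G_6=121
G_6=121  [base 11] 11^2  →[11↦12]→  12^2 = 144  −1 ⇒ G_7=143
G_7=143  [base 12] 11·12 + 11  →[12↦13]→  11·13 + 11 = 154  −1 ⇒ G_8=153
G_8=153  [base 13] 11·13 + 10  →[13↦14]→  11·14 + 10 = 164  −1 ⇒ G_9=163

11·13 + 10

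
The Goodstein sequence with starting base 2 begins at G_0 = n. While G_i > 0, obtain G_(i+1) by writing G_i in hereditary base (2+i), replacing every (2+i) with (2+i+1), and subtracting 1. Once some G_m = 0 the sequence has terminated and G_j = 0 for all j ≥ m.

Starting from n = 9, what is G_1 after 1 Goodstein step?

81

step 0: 9 = 2^(2 + 1) + 1; sub 3 for 2: 3^(3 + 1) + 1; = 82; G_1 = 82−1 = 81
step 1: 81 = 3^(3 + 1); sub 4 for 3: 4^(4 + 1); = 1024; G_2 = 1024−1 = 1023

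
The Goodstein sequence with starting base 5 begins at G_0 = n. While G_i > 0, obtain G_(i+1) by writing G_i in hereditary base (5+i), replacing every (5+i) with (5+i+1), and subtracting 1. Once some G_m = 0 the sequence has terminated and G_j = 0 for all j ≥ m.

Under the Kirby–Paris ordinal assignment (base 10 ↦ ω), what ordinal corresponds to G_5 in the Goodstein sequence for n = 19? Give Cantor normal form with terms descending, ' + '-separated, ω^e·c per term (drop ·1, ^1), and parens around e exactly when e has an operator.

ω·2 + 9

[0] 19 ≡ 3·5 + 4 (base 5). Lift 6: 22. −1: 21.
[1] 21 ≡ 3·6 + 3 (base 6). Lift 7: 24. −1: 23.
[2] 23 ≡ 3·7 + 2 (base 7). Lift 8: 26. −1: 25.
[3] 25 ≡ 3·8 + 1 (base 8). Lift 9: 28. −1: 27.
[4] 27 ≡ 3·9 (base 9). Lift 10: 30. −1: 29.
[5] 29 ≡ 2·10 + 9 (base 10). Lift 11: 31. −1: 30.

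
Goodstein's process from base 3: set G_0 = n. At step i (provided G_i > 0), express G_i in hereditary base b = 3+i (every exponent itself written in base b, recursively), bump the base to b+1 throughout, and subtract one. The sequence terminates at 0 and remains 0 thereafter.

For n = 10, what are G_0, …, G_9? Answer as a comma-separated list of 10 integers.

10, 16, 24, 27, 30, 33, 36, 39, 41, 43

G_0=10  [base 3] 3^2 + 1  →[3↦4]→  4^2 + 1 = 17  −1 ⇒ G_1=16
G_1=16  [base 4] 4^2  →[4↦5]→  5^2 = 25  −1 ⇒ G_2=24
G_2=24  [base 5] 4·5 + 4  →[5↦6]→  4·6 + 4 = 28  −1 ⇒ G_3=27
G_3=27  [base 6] 4·6 + 3  →[6↦7]→  4·7 + 3 = 31  −1 ⇒ G_4=30
G_4=30  [base 7] 4·7 + 2  →[7↦8]→  4·8 + 2 = 34  −1 ⇒ G_5=33
G_5=33  [base 8] 4·8 + 1  →[8↦9]→  4·9 + 1 = 37  −1 ⇒ G_6=36
G_6=36  [base 9] 4·9  →[9↦10]→  4·10 = 40  −1 ⇒ G_7=39
G_7=39  [base 10] 3·10 + 9  →[10↦11]→  3·11 + 9 = 42  −1 ⇒ G_8=41
G_8=41  [base 11] 3·11 + 8  →[11↦12]→  3·12 + 8 = 44  −1 ⇒ G_9=43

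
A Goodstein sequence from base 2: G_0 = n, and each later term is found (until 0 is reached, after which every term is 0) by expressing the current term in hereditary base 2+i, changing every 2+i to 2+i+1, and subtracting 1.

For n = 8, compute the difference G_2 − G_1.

473

G_0 = 8. HB_2(8) = 2^(2 + 1). Bump = 81. G_1 = 80.
G_1 = 80. HB_3(80) = 2·3^3 + 2·3^2 + 2·3 + 2. Bump = 554. G_2 = 553.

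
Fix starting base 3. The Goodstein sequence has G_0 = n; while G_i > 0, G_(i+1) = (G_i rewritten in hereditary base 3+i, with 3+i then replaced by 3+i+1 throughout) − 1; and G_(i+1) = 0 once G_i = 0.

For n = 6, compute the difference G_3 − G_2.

0

(0) 6|_3 = 2·3 ↦ 2·4|_4 = 8 ⇒ 7
(1) 7|_4 = 4 + 3 ↦ 5 + 3|_5 = 8 ⇒ 7
(2) 7|_5 = 5 + 2 ↦ 6 + 2|_6 = 8 ⇒ 7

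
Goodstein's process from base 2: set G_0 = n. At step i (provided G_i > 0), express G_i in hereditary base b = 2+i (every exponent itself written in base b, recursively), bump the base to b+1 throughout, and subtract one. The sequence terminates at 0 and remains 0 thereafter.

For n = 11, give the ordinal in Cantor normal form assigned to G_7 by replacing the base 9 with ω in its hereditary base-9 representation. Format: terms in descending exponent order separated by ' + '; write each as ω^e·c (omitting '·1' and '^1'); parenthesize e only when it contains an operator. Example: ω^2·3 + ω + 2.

step 0: 11 = 2^(2 + 1) + 2 + 1; sub 3 for 2: 3^(3 + 1) + 3 + 1; = 85; G_1 = 85−1 = 84
step 1: 84 = 3^(3 + 1) + 3; sub 4 for 3: 4^(4 + 1) + 4; = 1028; G_2 = 1028−1 = 1027
step 2: 1027 = 4^(4 + 1) + 3; sub 5 for 4: 5^(5 + 1) + 3; = 15628; G_3 = 15628−1 = 15627
step 3: 15627 = 5^(5 + 1) + 2; sub 6 for 5: 6^(6 + 1) + 2; = 279938; G_4 = 279938−1 = 279937
step 4: 279937 = 6^(6 + 1) + 1; sub 7 for 6: 7^(7 + 1) + 1; = 5764802; G_5 = 5764802−1 = 5764801
step 5: 5764801 = 7^(7 + 1); sub 8 for 7: 8^(8 + 1); = 134217728; G_6 = 134217728−1 = 134217727
step 6: 134217727 = 7·8^8 + 7·8^7 + 7·8^6 + 7·8^5 + 7·8^4 + 7·8^3 + 7·8^2 + 7·8 + 7; sub 9 for 8: 7·9^9 + 7·9^7 + 7·9^6 + 7·9^5 + 7·9^4 + 7·9^3 + 7·9^2 + 7·9 + 7; = 2749609303; G_7 = 2749609303−1 = 2749609302
step 7: 2749609302 = 7·9^9 + 7·9^7 + 7·9^6 + 7·9^5 + 7·9^4 + 7·9^3 + 7·9^2 + 7·9 + 6; sub 10 for 9: 7·10^10 + 7·10^7 + 7·10^6 + 7·10^5 + 7·10^4 + 7·10^3 + 7·10^2 + 7·10 + 6; = 70077777776; G_8 = 70077777776−1 = 70077777775

ω^ω·7 + ω^7·7 + ω^6·7 + ω^5·7 + ω^4·7 + ω^3·7 + ω^2·7 + ω·7 + 6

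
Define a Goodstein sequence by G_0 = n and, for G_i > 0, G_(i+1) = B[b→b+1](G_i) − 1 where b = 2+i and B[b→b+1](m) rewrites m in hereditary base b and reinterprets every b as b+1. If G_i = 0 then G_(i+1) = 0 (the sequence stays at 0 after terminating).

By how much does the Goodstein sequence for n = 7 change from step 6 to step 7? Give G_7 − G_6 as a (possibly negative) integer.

(0) 7|_2 = 2^2 + 2 + 1 ↦ 3^3 + 3 + 1|_3 = 31 ⇒ 30
(1) 30|_3 = 3^3 + 3 ↦ 4^4 + 4|_4 = 260 ⇒ 259
(2) 259|_4 = 4^4 + 3 ↦ 5^5 + 3|_5 = 3128 ⇒ 3127
(3) 3127|_5 = 5^5 + 2 ↦ 6^6 + 2|_6 = 46658 ⇒ 46657
(4) 46657|_6 = 6^6 + 1 ↦ 7^7 + 1|_7 = 823544 ⇒ 823543
(5) 823543|_7 = 7^7 ↦ 8^8|_8 = 16777216 ⇒ 16777215
(6) 16777215|_8 = 7·8^7 + 7·8^6 + 7·8^5 + 7·8^4 + 7·8^3 + 7·8^2 + 7·8 + 7 ↦ 7·9^7 + 7·9^6 + 7·9^5 + 7·9^4 + 7·9^3 + 7·9^2 + 7·9 + 7|_9 = 37665880 ⇒ 37665879

20888664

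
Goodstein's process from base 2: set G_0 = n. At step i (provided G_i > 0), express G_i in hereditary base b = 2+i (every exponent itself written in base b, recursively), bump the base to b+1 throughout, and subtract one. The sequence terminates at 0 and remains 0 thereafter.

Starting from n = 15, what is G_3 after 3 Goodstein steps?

18752

i=0: 15 = 2^(2 + 1) + 2^2 + 2 + 1 (b=2); 2→3: 3^(3 + 1) + 3^3 + 3 + 1 = 112; 112−1 = 111
i=1: 111 = 3^(3 + 1) + 3^3 + 3 (b=3); 3→4: 4^(4 + 1) + 4^4 + 4 = 1284; 1284−1 = 1283
i=2: 1283 = 4^(4 + 1) + 4^4 + 3 (b=4); 4→5: 5^(5 + 1) + 5^5 + 3 = 18753; 18753−1 = 18752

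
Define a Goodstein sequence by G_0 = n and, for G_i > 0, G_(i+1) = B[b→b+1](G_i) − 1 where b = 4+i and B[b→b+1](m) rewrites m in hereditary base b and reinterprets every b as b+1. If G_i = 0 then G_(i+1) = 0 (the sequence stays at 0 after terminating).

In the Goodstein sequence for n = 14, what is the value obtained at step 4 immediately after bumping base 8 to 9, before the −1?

G_0=14  [base 4] 3·4 + 2  →[4↦5]→  3·5 + 2 = 17  −1 ⇒ G_1=16
G_1=16  [base 5] 3·5 + 1  →[5↦6]→  3·6 + 1 = 19  −1 ⇒ G_2=18
G_2=18  [base 6] 3·6  →[6↦7]→  3·7 = 21  −1 ⇒ G_3=20
G_3=20  [base 7] 2·7 + 6  →[7↦8]→  2·8 + 6 = 22  −1 ⇒ G_4=21
G_4=21  [base 8] 2·8 + 5  →[8↦9]→  2·9 + 5 = 23  −1 ⇒ G_5=22

23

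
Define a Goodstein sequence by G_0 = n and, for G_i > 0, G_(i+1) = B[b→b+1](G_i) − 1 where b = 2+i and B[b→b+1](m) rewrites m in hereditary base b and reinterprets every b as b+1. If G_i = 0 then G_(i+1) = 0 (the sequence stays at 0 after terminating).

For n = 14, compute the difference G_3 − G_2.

G_0 = 14. HB_2(14) = 2^(2 + 1) + 2^2 + 2. Bump = 111. G_1 = 110.
G_1 = 110. HB_3(110) = 3^(3 + 1) + 3^3 + 2. Bump = 1282. G_2 = 1281.
G_2 = 1281. HB_4(1281) = 4^(4 + 1) + 4^4 + 1. Bump = 18751. G_3 = 18750.

17469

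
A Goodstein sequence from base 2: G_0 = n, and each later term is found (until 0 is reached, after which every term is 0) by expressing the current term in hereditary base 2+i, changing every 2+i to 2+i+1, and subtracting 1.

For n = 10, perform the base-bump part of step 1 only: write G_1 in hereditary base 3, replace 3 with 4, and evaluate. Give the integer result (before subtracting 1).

(0) 10|_2 = 2^(2 + 1) + 2 ↦ 3^(3 + 1) + 3|_3 = 84 ⇒ 83
(1) 83|_3 = 3^(3 + 1) + 2 ↦ 4^(4 + 1) + 2|_4 = 1026 ⇒ 1025

1026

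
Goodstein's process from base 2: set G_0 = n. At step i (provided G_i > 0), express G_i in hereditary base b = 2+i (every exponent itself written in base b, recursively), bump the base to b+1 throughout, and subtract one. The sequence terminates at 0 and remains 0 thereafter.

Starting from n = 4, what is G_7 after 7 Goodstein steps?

173

4 —HB2→ 2^2 —bump→ 3^3 = 27 —(−1)→ 26
26 —HB3→ 2·3^2 + 2·3 + 2 —bump→ 2·4^2 + 2·4 + 2 = 42 —(−1)→ 41
41 —HB4→ 2·4^2 + 2·4 + 1 —bump→ 2·5^2 + 2·5 + 1 = 61 —(−1)→ 60
60 —HB5→ 2·5^2 + 2·5 —bump→ 2·6^2 + 2·6 = 84 —(−1)→ 83
83 —HB6→ 2·6^2 + 6 + 5 —bump→ 2·7^2 + 7 + 5 = 110 —(−1)→ 109
109 —HB7→ 2·7^2 + 7 + 4 —bump→ 2·8^2 + 8 + 4 = 140 —(−1)→ 139
139 —HB8→ 2·8^2 + 8 + 3 —bump→ 2·9^2 + 9 + 3 = 174 —(−1)→ 173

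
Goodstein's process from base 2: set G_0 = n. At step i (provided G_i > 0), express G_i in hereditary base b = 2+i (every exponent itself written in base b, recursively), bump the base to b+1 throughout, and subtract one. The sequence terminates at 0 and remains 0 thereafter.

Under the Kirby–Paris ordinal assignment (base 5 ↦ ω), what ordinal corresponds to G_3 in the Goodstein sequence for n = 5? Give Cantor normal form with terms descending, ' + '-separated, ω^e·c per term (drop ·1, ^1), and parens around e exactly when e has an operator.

ω^3·3 + ω^2·3 + ω·3 + 2

5 —HB2→ 2^2 + 1 —bump→ 3^3 + 1 = 28 —(−1)→ 27
27 —HB3→ 3^3 —bump→ 4^4 = 256 —(−1)→ 255
255 —HB4→ 3·4^3 + 3·4^2 + 3·4 + 3 —bump→ 3·5^3 + 3·5^2 + 3·5 + 3 = 468 —(−1)→ 467
467 —HB5→ 3·5^3 + 3·5^2 + 3·5 + 2 —bump→ 3·6^3 + 3·6^2 + 3·6 + 2 = 776 —(−1)→ 775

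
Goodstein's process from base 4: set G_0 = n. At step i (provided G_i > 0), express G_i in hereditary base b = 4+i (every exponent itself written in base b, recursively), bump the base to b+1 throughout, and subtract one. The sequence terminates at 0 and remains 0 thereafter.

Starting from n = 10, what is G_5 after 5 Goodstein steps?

G_0 = 10. HB_4(10) = 2·4 + 2. Bump = 12. G_1 = 11.
G_1 = 11. HB_5(11) = 2·5 + 1. Bump = 13. G_2 = 12.
G_2 = 12. HB_6(12) = 2·6. Bump = 14. G_3 = 13.
G_3 = 13. HB_7(13) = 7 + 6. Bump = 14. G_4 = 13.
G_4 = 13. HB_8(13) = 8 + 5. Bump = 14. G_5 = 13.

13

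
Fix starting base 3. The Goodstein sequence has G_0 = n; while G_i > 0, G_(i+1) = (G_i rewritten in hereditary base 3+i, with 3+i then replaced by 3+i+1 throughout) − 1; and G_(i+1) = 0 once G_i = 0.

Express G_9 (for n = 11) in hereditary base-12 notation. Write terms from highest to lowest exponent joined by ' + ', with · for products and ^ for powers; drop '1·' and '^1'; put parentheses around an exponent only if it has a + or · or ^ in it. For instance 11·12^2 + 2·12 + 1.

4·12 + 11

11 —HB3→ 3^2 + 2 —bump→ 4^2 + 2 = 18 —(−1)→ 17
17 —HB4→ 4^2 + 1 —bump→ 5^2 + 1 = 26 —(−1)→ 25
25 —HB5→ 5^2 —bump→ 6^2 = 36 —(−1)→ 35
35 —HB6→ 5·6 + 5 —bump→ 5·7 + 5 = 40 —(−1)→ 39
39 —HB7→ 5·7 + 4 —bump→ 5·8 + 4 = 44 —(−1)→ 43
43 —HB8→ 5·8 + 3 —bump→ 5·9 + 3 = 48 —(−1)→ 47
47 —HB9→ 5·9 + 2 —bump→ 5·10 + 2 = 52 —(−1)→ 51
51 —HB10→ 5·10 + 1 —bump→ 5·11 + 1 = 56 —(−1)→ 55
55 —HB11→ 5·11 —bump→ 5·12 = 60 —(−1)→ 59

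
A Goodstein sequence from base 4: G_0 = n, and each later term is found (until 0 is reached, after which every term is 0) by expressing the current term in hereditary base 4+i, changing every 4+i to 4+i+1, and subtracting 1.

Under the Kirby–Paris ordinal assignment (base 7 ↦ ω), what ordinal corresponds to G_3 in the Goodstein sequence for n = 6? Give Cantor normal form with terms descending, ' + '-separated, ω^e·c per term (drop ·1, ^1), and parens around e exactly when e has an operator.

(0) 6|_4 = 4 + 2 ↦ 5 + 2|_5 = 7 ⇒ 6
(1) 6|_5 = 5 + 1 ↦ 6 + 1|_6 = 7 ⇒ 6
(2) 6|_6 = 6 ↦ 7|_7 = 7 ⇒ 6
(3) 6|_7 = 6 ↦ 6|_8 = 6 ⇒ 5

6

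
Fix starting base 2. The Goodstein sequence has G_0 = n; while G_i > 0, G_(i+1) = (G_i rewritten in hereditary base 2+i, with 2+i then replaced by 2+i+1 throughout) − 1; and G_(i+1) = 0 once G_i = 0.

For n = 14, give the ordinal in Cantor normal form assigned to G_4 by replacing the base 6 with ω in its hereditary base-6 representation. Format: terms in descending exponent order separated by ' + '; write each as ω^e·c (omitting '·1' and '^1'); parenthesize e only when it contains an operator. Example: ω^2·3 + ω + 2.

[0] 14 ≡ 2^(2 + 1) + 2^2 + 2 (base 2). Lift 3: 111. −1: 110.
[1] 110 ≡ 3^(3 + 1) + 3^3 + 2 (base 3). Lift 4: 1282. −1: 1281.
[2] 1281 ≡ 4^(4 + 1) + 4^4 + 1 (base 4). Lift 5: 18751. −1: 18750.
[3] 18750 ≡ 5^(5 + 1) + 5^5 (base 5). Lift 6: 326592. −1: 326591.
[4] 326591 ≡ 6^(6 + 1) + 5·6^5 + 5·6^4 + 5·6^3 + 5·6^2 + 5·6 + 5 (base 6). Lift 7: 5862841. −1: 5862840.

ω^(ω + 1) + ω^5·5 + ω^4·5 + ω^3·5 + ω^2·5 + ω·5 + 5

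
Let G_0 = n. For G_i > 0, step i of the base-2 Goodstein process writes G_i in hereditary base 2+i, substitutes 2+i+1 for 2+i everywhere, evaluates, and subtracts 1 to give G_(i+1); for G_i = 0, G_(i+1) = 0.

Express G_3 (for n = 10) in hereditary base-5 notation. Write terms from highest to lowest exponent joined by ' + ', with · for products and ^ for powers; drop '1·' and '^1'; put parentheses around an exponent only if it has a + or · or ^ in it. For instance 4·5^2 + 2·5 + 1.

[0] 10 ≡ 2^(2 + 1) + 2 (base 2). Lift 3: 84. −1: 83.
[1] 83 ≡ 3^(3 + 1) + 2 (base 3). Lift 4: 1026. −1: 1025.
[2] 1025 ≡ 4^(4 + 1) + 1 (base 4). Lift 5: 15626. −1: 15625.
[3] 15625 ≡ 5^(5 + 1) (base 5). Lift 6: 279936. −1: 279935.

5^(5 + 1)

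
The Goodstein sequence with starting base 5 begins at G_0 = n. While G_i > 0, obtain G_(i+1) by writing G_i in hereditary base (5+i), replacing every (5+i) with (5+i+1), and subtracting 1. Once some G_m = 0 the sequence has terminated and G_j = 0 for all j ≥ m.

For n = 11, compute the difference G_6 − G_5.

[0] 11 ≡ 2·5 + 1 (base 5). Lift 6: 13. −1: 12.
[1] 12 ≡ 2·6 (base 6). Lift 7: 14. −1: 13.
[2] 13 ≡ 7 + 6 (base 7). Lift 8: 14. −1: 13.
[3] 13 ≡ 8 + 5 (base 8). Lift 9: 14. −1: 13.
[4] 13 ≡ 9 + 4 (base 9). Lift 10: 14. −1: 13.
[5] 13 ≡ 10 + 3 (base 10). Lift 11: 14. −1: 13.

0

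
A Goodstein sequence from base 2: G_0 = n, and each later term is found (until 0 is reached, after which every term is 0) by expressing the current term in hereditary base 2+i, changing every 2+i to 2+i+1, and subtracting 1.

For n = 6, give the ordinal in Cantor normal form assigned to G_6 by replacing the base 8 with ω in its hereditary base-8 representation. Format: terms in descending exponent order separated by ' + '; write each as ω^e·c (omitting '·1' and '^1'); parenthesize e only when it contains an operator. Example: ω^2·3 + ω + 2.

G_0 = 6. HB_2(6) = 2^2 + 2. Bump = 30. G_1 = 29.
G_1 = 29. HB_3(29) = 3^3 + 2. Bump = 258. G_2 = 257.
G_2 = 257. HB_4(257) = 4^4 + 1. Bump = 3126. G_3 = 3125.
G_3 = 3125. HB_5(3125) = 5^5. Bump = 46656. G_4 = 46655.
G_4 = 46655. HB_6(46655) = 5·6^5 + 5·6^4 + 5·6^3 + 5·6^2 + 5·6 + 5. Bump = 98040. G_5 = 98039.
G_5 = 98039. HB_7(98039) = 5·7^5 + 5·7^4 + 5·7^3 + 5·7^2 + 5·7 + 4. Bump = 187244. G_6 = 187243.
G_6 = 187243. HB_8(187243) = 5·8^5 + 5·8^4 + 5·8^3 + 5·8^2 + 5·8 + 3. Bump = 332148. G_7 = 332147.

ω^5·5 + ω^4·5 + ω^3·5 + ω^2·5 + ω·5 + 3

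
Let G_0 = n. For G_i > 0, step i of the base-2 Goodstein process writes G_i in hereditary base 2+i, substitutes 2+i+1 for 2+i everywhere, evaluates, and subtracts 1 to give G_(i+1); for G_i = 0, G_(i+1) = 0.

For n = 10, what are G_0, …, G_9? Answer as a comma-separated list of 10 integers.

G_0 = 10. HB_2(10) = 2^(2 + 1) + 2. Bump = 84. G_1 = 83.
G_1 = 83. HB_3(83) = 3^(3 + 1) + 2. Bump = 1026. G_2 = 1025.
G_2 = 1025. HB_4(1025) = 4^(4 + 1) + 1. Bump = 15626. G_3 = 15625.
G_3 = 15625. HB_5(15625) = 5^(5 + 1). Bump = 279936. G_4 = 279935.
G_4 = 279935. HB_6(279935) = 5·6^6 + 5·6^5 + 5·6^4 + 5·6^3 + 5·6^2 + 5·6 + 5. Bump = 4215755. G_5 = 4215754.
G_5 = 4215754. HB_7(4215754) = 5·7^7 + 5·7^5 + 5·7^4 + 5·7^3 + 5·7^2 + 5·7 + 4. Bump = 84073324. G_6 = 84073323.
G_6 = 84073323. HB_8(84073323) = 5·8^8 + 5·8^5 + 5·8^4 + 5·8^3 + 5·8^2 + 5·8 + 3. Bump = 1937434593. G_7 = 1937434592.
G_7 = 1937434592. HB_9(1937434592) = 5·9^9 + 5·9^5 + 5·9^4 + 5·9^3 + 5·9^2 + 5·9 + 2. Bump = 50000555552. G_8 = 50000555551.
G_8 = 50000555551. HB_10(50000555551) = 5·10^10 + 5·10^5 + 5·10^4 + 5·10^3 + 5·10^2 + 5·10 + 1. Bump = 1426559238831. G_9 = 1426559238830.

10, 83, 1025, 15625, 279935, 4215754, 84073323, 1937434592, 50000555551, 1426559238830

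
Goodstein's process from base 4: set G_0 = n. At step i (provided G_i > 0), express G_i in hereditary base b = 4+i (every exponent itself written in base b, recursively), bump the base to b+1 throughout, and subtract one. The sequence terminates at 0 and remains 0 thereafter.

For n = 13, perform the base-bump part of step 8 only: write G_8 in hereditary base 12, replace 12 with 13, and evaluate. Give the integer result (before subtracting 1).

24

step 0: 13 = 3·4 + 1; sub 5 for 4: 3·5 + 1; = 16; G_1 = 16−1 = 15
step 1: 15 = 3·5; sub 6 for 5: 3·6; = 18; G_2 = 18−1 = 17
step 2: 17 = 2·6 + 5; sub 7 for 6: 2·7 + 5; = 19; G_3 = 19−1 = 18
step 3: 18 = 2·7 + 4; sub 8 for 7: 2·8 + 4; = 20; G_4 = 20−1 = 19
step 4: 19 = 2·8 + 3; sub 9 for 8: 2·9 + 3; = 21; G_5 = 21−1 = 20
step 5: 20 = 2·9 + 2; sub 10 for 9: 2·10 + 2; = 22; G_6 = 22−1 = 21
step 6: 21 = 2·10 + 1; sub 11 for 10: 2·11 + 1; = 23; G_7 = 23−1 = 22
step 7: 22 = 2·11; sub 12 for 11: 2·12; = 24; G_8 = 24−1 = 23
step 8: 23 = 12 + 11; sub 13 for 12: 13 + 11; = 24; G_9 = 24−1 = 23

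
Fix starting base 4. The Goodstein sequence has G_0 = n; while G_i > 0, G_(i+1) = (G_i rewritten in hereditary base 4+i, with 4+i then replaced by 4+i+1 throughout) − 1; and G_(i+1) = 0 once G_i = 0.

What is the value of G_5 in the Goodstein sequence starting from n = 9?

[0] 9 ≡ 2·4 + 1 (base 4). Lift 5: 11. −1: 10.
[1] 10 ≡ 2·5 (base 5). Lift 6: 12. −1: 11.
[2] 11 ≡ 6 + 5 (base 6). Lift 7: 12. −1: 11.
[3] 11 ≡ 7 + 4 (base 7). Lift 8: 12. −1: 11.
[4] 11 ≡ 8 + 3 (base 8). Lift 9: 12. −1: 11.
[5] 11 ≡ 9 + 2 (base 9). Lift 10: 12. −1: 11.

11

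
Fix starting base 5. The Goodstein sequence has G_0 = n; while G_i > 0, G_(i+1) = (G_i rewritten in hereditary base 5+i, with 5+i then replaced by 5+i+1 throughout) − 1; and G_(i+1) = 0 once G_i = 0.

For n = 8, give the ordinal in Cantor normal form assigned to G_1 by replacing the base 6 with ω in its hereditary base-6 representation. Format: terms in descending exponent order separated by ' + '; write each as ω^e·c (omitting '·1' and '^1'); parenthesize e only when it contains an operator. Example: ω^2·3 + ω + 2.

i=0: 8 = 5 + 3 (b=5); 5→6: 6 + 3 = 9; 9−1 = 8
i=1: 8 = 6 + 2 (b=6); 6→7: 7 + 2 = 9; 9−1 = 8

ω + 2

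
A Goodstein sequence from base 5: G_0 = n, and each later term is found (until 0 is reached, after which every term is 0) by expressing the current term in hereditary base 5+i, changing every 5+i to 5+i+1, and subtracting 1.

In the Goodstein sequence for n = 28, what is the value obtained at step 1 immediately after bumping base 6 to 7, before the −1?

G_0=28  [base 5] 5^2 + 3  →[5↦6]→  6^2 + 3 = 39  −1 ⇒ G_1=38
G_1=38  [base 6] 6^2 + 2  →[6↦7]→  7^2 + 2 = 51  −1 ⇒ G_2=50

51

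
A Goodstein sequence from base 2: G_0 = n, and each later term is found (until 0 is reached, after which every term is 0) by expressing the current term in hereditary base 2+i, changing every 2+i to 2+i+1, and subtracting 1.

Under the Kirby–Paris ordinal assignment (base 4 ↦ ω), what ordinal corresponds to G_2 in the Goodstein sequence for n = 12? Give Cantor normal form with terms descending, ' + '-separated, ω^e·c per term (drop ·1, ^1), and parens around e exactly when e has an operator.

ω^(ω + 1) + ω^2·2 + ω·2 + 1

base 2: 12 = 2^(2 + 1) + 2^2; at 3: 3^(3 + 1) + 3^3 = 108; next = 107
base 3: 107 = 3^(3 + 1) + 2·3^2 + 2·3 + 2; at 4: 4^(4 + 1) + 2·4^2 + 2·4 + 2 = 1066; next = 1065
base 4: 1065 = 4^(4 + 1) + 2·4^2 + 2·4 + 1; at 5: 5^(5 + 1) + 2·5^2 + 2·5 + 1 = 15686; next = 15685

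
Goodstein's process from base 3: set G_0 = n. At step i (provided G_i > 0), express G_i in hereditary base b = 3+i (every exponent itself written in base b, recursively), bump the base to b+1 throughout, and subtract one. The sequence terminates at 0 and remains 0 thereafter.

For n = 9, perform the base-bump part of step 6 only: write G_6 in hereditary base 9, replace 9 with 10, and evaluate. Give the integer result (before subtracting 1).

G_0=9  [base 3] 3^2  →[3↦4]→  4^2 = 16  −1 ⇒ G_1=15
G_1=15  [base 4] 3·4 + 3  →[4↦5]→  3·5 + 3 = 18  −1 ⇒ G_2=17
G_2=17  [base 5] 3·5 + 2  →[5↦6]→  3·6 + 2 = 20  −1 ⇒ G_3=19
G_3=19  [base 6] 3·6 + 1  →[6↦7]→  3·7 + 1 = 22  −1 ⇒ G_4=21
G_4=21  [base 7] 3·7  →[7↦8]→  3·8 = 24  −1 ⇒ G_5=23
G_5=23  [base 8] 2·8 + 7  →[8↦9]→  2·9 + 7 = 25  −1 ⇒ G_6=24
G_6=24  [base 9] 2·9 + 6  →[9↦10]→  2·10 + 6 = 26  −1 ⇒ G_7=25

26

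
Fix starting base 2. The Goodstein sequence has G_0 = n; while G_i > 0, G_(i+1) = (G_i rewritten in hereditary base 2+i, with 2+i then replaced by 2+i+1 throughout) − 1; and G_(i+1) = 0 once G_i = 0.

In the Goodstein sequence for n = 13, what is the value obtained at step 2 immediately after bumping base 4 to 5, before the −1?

16093

G_0=13  [base 2] 2^(2 + 1) + 2^2 + 1  →[2↦3]→  3^(3 + 1) + 3^3 + 1 = 109  −1 ⇒ G_1=108
G_1=108  [base 3] 3^(3 + 1) + 3^3  →[3↦4]→  4^(4 + 1) + 4^4 = 1280  −1 ⇒ G_2=1279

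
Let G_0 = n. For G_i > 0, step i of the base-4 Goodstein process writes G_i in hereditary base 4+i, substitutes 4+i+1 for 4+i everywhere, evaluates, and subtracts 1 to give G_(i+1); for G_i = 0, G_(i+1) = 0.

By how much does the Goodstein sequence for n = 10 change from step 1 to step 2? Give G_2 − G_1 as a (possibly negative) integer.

G_0 = 10. HB_4(10) = 2·4 + 2. Bump = 12. G_1 = 11.
G_1 = 11. HB_5(11) = 2·5 + 1. Bump = 13. G_2 = 12.

1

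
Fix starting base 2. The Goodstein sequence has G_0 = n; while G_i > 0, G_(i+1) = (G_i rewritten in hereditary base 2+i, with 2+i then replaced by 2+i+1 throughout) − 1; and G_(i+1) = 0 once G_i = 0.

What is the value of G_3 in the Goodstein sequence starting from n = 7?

3127

G_0=7  [base 2] 2^2 + 2 + 1  →[2↦3]→  3^3 + 3 + 1 = 31  −1 ⇒ G_1=30
G_1=30  [base 3] 3^3 + 3  →[3↦4]→  4^4 + 4 = 260  −1 ⇒ G_2=259
G_2=259  [base 4] 4^4 + 3  →[4↦5]→  5^5 + 3 = 3128  −1 ⇒ G_3=3127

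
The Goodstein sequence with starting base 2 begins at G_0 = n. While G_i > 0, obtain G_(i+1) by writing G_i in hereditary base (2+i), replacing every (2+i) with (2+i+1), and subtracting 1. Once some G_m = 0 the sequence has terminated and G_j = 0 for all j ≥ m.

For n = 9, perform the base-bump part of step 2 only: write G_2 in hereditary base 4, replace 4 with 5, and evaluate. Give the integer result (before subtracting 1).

9843

[0] 9 ≡ 2^(2 + 1) + 1 (base 2). Lift 3: 82. −1: 81.
[1] 81 ≡ 3^(3 + 1) (base 3). Lift 4: 1024. −1: 1023.
[2] 1023 ≡ 3·4^4 + 3·4^3 + 3·4^2 + 3·4 + 3 (base 4). Lift 5: 9843. −1: 9842.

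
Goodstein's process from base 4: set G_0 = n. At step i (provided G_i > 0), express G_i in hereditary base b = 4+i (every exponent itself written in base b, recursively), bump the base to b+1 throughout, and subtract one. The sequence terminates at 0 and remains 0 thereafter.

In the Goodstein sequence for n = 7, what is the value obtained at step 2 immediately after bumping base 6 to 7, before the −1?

8

[0] 7 ≡ 4 + 3 (base 4). Lift 5: 8. −1: 7.
[1] 7 ≡ 5 + 2 (base 5). Lift 6: 8. −1: 7.
[2] 7 ≡ 6 + 1 (base 6). Lift 7: 8. −1: 7.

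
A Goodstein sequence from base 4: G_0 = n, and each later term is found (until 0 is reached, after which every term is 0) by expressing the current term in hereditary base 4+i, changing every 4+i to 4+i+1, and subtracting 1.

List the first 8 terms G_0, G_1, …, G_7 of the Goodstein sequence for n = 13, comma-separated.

13, 15, 17, 18, 19, 20, 21, 22

G_0=13  [base 4] 3·4 + 1  →[4↦5]→  3·5 + 1 = 16  −1 ⇒ G_1=15
G_1=15  [base 5] 3·5  →[5↦6]→  3·6 = 18  −1 ⇒ G_2=17
G_2=17  [base 6] 2·6 + 5  →[6↦7]→  2·7 + 5 = 19  −1 ⇒ G_3=18
G_3=18  [base 7] 2·7 + 4  →[7↦8]→  2·8 + 4 = 20  −1 ⇒ G_4=19
G_4=19  [base 8] 2·8 + 3  →[8↦9]→  2·9 + 3 = 21  −1 ⇒ G_5=20
G_5=20  [base 9] 2·9 + 2  →[9↦10]→  2·10 + 2 = 22  −1 ⇒ G_6=21
G_6=21  [base 10] 2·10 + 1  →[10↦11]→  2·11 + 1 = 23  −1 ⇒ G_7=22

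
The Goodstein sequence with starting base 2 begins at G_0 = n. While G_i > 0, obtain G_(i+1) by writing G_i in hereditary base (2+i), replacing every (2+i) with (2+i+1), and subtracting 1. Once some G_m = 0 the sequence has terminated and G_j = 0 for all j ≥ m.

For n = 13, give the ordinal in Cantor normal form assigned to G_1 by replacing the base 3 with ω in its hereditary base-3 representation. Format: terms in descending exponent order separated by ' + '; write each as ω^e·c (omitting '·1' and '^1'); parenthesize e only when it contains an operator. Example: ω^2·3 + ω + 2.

13 —HB2→ 2^(2 + 1) + 2^2 + 1 —bump→ 3^(3 + 1) + 3^3 + 1 = 109 —(−1)→ 108
108 —HB3→ 3^(3 + 1) + 3^3 —bump→ 4^(4 + 1) + 4^4 = 1280 —(−1)→ 1279

ω^(ω + 1) + ω^ω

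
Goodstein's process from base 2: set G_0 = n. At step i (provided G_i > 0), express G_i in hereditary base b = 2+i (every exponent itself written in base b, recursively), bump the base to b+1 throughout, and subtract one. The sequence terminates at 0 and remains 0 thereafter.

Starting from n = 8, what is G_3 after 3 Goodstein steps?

6310

i=0: 8 = 2^(2 + 1) (b=2); 2→3: 3^(3 + 1) = 81; 81−1 = 80
i=1: 80 = 2·3^3 + 2·3^2 + 2·3 + 2 (b=3); 3→4: 2·4^4 + 2·4^2 + 2·4 + 2 = 554; 554−1 = 553
i=2: 553 = 2·4^4 + 2·4^2 + 2·4 + 1 (b=4); 4→5: 2·5^5 + 2·5^2 + 2·5 + 1 = 6311; 6311−1 = 6310
i=3: 6310 = 2·5^5 + 2·5^2 + 2·5 (b=5); 5→6: 2·6^6 + 2·6^2 + 2·6 = 93396; 93396−1 = 93395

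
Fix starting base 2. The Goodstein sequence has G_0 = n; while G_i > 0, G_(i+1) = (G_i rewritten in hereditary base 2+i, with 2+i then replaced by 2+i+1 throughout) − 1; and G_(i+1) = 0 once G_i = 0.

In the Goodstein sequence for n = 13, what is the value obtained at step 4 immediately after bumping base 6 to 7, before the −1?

5765999

base 2: 13 = 2^(2 + 1) + 2^2 + 1; at 3: 3^(3 + 1) + 3^3 + 1 = 109; next = 108
base 3: 108 = 3^(3 + 1) + 3^3; at 4: 4^(4 + 1) + 4^4 = 1280; next = 1279
base 4: 1279 = 4^(4 + 1) + 3·4^3 + 3·4^2 + 3·4 + 3; at 5: 5^(5 + 1) + 3·5^3 + 3·5^2 + 3·5 + 3 = 16093; next = 16092
base 5: 16092 = 5^(5 + 1) + 3·5^3 + 3·5^2 + 3·5 + 2; at 6: 6^(6 + 1) + 3·6^3 + 3·6^2 + 3·6 + 2 = 280712; next = 280711
base 6: 280711 = 6^(6 + 1) + 3·6^3 + 3·6^2 + 3·6 + 1; at 7: 7^(7 + 1) + 3·7^3 + 3·7^2 + 3·7 + 1 = 5765999; next = 5765998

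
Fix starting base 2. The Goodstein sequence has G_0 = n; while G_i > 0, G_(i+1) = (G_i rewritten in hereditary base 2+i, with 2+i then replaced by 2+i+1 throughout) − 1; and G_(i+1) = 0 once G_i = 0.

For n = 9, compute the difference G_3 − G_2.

i=0: 9 = 2^(2 + 1) + 1 (b=2); 2→3: 3^(3 + 1) + 1 = 82; 82−1 = 81
i=1: 81 = 3^(3 + 1) (b=3); 3→4: 4^(4 + 1) = 1024; 1024−1 = 1023
i=2: 1023 = 3·4^4 + 3·4^3 + 3·4^2 + 3·4 + 3 (b=4); 4→5: 3·5^5 + 3·5^3 + 3·5^2 + 3·5 + 3 = 9843; 9843−1 = 9842

8819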